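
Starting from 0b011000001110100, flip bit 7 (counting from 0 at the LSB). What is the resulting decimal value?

x = 011000001110100
bit 7 is currently 0; toggle it via x ^ (1 << 7) = x ^ 128
→ 011000011110100 = 12532

12532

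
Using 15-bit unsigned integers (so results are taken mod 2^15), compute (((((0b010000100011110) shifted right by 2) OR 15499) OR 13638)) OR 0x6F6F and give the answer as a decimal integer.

0b010000100011110 = 010000100011110
→ shifted right by 2 → 000100001000111 = 2119
15499 = 011110010001011
→ OR → 011110011001111 = 15567
13638 = 011010101000110
→ OR → 011110111001111 = 15823
0x6F6F = 110111101101111
→ OR → 111111111101111 = 32751

32751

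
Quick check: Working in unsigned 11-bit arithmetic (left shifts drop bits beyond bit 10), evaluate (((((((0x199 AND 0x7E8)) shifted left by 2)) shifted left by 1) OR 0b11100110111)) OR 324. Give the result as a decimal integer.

1911

0x199 = 00110011001
0x7E8 = 11111101000
→ AND → 00110001000 = 392
→ shifted left by 2 (mod 2^11) → 11000100000 = 1568
→ shifted left by 1 (mod 2^11) → 10001000000 = 1088
0b11100110111 = 11100110111
→ OR → 11101110111 = 1911
324 = 00101000100
→ OR → 11101110111 = 1911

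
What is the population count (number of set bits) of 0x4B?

0x4B = 1001011
Count the 1s: 1 + 1 + 1 + 1 = 4

4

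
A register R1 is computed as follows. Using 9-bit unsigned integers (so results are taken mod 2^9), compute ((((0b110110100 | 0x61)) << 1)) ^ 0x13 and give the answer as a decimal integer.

505

0b110110100 = 110110100
0x61 = 001100001
→ | → 111110101 = 501
→ << 1 (mod 2^9) → 111101010 = 490
0x13 = 000010011
→ ^ → 111111001 = 505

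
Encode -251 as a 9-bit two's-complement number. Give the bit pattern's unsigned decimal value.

261

251 in 9 bits: 011111011
Invert: 100000100
Add 1:  100000101 = 261
(Check: 2^9 - 251 = 512 - 251 = 261.)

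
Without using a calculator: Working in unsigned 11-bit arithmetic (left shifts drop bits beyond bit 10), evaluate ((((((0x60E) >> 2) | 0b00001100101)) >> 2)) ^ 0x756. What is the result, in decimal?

0x60E = 11000001110
→ >> 2 → 00110000011 = 387
0b00001100101 = 00001100101
→ | → 00111100111 = 487
→ >> 2 → 00001111001 = 121
0x756 = 11101010110
→ ^ → 11100101111 = 1839

1839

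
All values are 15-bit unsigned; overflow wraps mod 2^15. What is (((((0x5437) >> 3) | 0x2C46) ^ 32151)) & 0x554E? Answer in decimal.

0x5437 = 101010000110111
→ >> 3 → 000101010000110 = 2694
0x2C46 = 010110001000110
→ | → 010111011000110 = 11974
32151 = 111110110010111
→ ^ → 101001101010001 = 21329
0x554E = 101010101001110
→ & → 101000101000000 = 20800

20800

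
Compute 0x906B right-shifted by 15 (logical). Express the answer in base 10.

0x906B = 1001000001101011
shift right by 15 → 0000000000000001 = 1
(equivalently, floor(36971 / 32768))

1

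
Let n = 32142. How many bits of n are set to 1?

10

32142 = 111110110001110
Count the 1s: 1 + 1 + 1 + 1 + 1 + 1 + 1 + 1 + 1 + 1 = 10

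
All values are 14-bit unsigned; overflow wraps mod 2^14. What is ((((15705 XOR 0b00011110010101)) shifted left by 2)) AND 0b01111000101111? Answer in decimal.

2592

15705 = 11110101011001
0b00011110010101 = 00011110010101
→ XOR → 11101011001100 = 15052
→ shifted left by 2 (mod 2^14) → 10101100110000 = 11056
0b01111000101111 = 01111000101111
→ AND → 00101000100000 = 2592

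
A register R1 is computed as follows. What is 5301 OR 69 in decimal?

5301 = 1010010110101
69 = 0000001000101
 OR → 1010011110101 = 5365

5365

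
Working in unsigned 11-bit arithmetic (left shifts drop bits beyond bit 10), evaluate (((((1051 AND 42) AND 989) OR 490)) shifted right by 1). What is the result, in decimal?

245

1051 = 10000011011
42 = 00000101010
→ AND → 00000001010 = 10
989 = 01111011101
→ AND → 00000001000 = 8
490 = 00111101010
→ OR → 00111101010 = 490
→ shifted right by 1 → 00011110101 = 245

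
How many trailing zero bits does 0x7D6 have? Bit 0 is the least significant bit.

0x7D6 = 11111010110
Trailing zeros: 1, so the lowest set bit is bit 1 (value 2).

1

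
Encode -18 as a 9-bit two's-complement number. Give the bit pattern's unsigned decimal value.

494

18 in 9 bits: 000010010
Invert: 111101101
Add 1:  111101110 = 494
(Check: 2^9 - 18 = 512 - 18 = 494.)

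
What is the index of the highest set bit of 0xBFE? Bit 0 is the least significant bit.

0xBFE = 101111111110
The topmost 1 is at position 11 (since 2^11 = 2048 ≤ 3070 < 4096).

11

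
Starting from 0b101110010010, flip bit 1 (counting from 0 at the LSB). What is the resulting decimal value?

2960

x = 101110010010
bit 1 is currently 1; toggle it via x ^ (1 << 1) = x ^ 2
→ 101110010000 = 2960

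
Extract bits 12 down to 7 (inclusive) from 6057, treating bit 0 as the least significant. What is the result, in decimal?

47

v = 1011110101001
Shift right by 7: 101111
Mask low 6 bits: 101111 = 47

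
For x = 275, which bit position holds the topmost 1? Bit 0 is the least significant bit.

275 = 100010011
The topmost 1 is at position 8 (since 2^8 = 256 ≤ 275 < 512).

8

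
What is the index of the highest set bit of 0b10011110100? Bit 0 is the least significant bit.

10

0b10011110100 = 10011110100
The topmost 1 is at position 10 (since 2^10 = 1024 ≤ 1268 < 2048).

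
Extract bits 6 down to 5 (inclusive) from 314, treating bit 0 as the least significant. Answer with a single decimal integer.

v = 0100111010
Shift right by 5: 01001
Mask low 2 bits: 01 = 1

1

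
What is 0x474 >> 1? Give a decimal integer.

570

0x474 = 10001110100
shift right by 1 → 01000111010 = 570
(equivalently, floor(1140 / 2))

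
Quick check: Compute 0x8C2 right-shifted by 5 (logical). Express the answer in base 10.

0x8C2 = 100011000010
shift right by 5 → 000001000110 = 70
(equivalently, floor(2242 / 32))

70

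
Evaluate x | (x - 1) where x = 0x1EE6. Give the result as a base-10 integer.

x = 1111011100110 = 7910
x - 1 = 1111011100101
OR    = 1111011100111 = 7911
(x | (x - 1) sets all bits below the lowest set bit.)

7911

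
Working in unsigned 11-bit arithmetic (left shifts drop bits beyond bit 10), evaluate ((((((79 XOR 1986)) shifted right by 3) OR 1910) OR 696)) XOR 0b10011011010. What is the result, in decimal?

805

79 = 00001001111
1986 = 11111000010
→ XOR → 11110001101 = 1933
→ shifted right by 3 → 00011110001 = 241
1910 = 11101110110
→ OR → 11111110111 = 2039
696 = 01010111000
→ OR → 11111111111 = 2047
0b10011011010 = 10011011010
→ XOR → 01100100101 = 805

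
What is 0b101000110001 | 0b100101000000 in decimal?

2929

a = 101000110001
b = 100101000000
 OR → 101101110001 = 2929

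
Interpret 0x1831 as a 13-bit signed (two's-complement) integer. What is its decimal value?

-1999

pattern = 1100000110001 (MSB is 1 ⇒ negative)
Invert: 0011111001110, add 1 → 0011111001111 = 1999, so the value is -1999.
(Equivalently: 6193 - 2^13 = 6193 - 8192 = -1999.)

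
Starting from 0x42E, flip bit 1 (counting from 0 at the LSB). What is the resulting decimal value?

x = 10000101110
bit 1 is currently 1; toggle it via x ^ (1 << 1) = x ^ 2
→ 10000101100 = 1068

1068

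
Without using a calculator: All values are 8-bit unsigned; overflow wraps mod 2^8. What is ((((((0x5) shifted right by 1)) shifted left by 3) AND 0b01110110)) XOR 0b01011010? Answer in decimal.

0x5 = 00000101
→ shifted right by 1 → 00000010 = 2
→ shifted left by 3 (mod 2^8) → 00010000 = 16
0b01110110 = 01110110
→ AND → 00010000 = 16
0b01011010 = 01011010
→ XOR → 01001010 = 74

74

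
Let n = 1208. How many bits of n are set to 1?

1208 = 10010111000
Count the 1s: 1 + 1 + 1 + 1 + 1 = 5

5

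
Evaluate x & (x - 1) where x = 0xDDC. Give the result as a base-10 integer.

3544

x = 110111011100 = 3548
x - 1 = 110111011011
AND   = 110111011000 = 3544
(x & (x - 1) clears the lowest set bit of x.)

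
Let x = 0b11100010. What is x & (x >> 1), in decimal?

96

x = 11100010 = 226
x>>1 = 01110001
AND  = 01100000 = 96
(x & (x >> 1) has a 1 wherever x has two consecutive 1 bits.)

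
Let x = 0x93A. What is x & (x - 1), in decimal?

x = 100100111010 = 2362
x - 1 = 100100111001
AND   = 100100111000 = 2360
(x & (x - 1) clears the lowest set bit of x.)

2360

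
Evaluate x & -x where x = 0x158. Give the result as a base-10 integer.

x = 101011000 = 344
-x (two's complement) = …010101000
AND   = 000001000 = 8
(x & -x isolates the lowest set bit of x.)

8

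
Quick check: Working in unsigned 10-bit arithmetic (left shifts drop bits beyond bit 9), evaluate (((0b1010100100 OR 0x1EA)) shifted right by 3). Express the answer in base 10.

0b1010100100 = 1010100100
0x1EA = 0111101010
→ OR → 1111101110 = 1006
→ shifted right by 3 → 0001111101 = 125

125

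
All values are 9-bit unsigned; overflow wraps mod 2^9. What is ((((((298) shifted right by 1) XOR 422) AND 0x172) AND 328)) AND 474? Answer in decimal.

256

298 = 100101010
→ shifted right by 1 → 010010101 = 149
422 = 110100110
→ XOR → 100110011 = 307
0x172 = 101110010
→ AND → 100110010 = 306
328 = 101001000
→ AND → 100000000 = 256
474 = 111011010
→ AND → 100000000 = 256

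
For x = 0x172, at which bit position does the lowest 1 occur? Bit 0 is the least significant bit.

1

0x172 = 101110010
Trailing zeros: 1, so the lowest set bit is bit 1 (value 2).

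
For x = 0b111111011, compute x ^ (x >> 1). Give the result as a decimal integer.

262

x = 111111011 = 507
x>>1 = 011111101
XOR  = 100000110 = 262
(x ^ (x >> 1) gives the standard binary-reflected Gray code of x.)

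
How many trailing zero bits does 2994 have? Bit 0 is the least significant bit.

2994 = 101110110010
Trailing zeros: 1, so the lowest set bit is bit 1 (value 2).

1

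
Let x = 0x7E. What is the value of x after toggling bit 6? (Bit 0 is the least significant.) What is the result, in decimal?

x = 001111110
bit 6 is currently 1; toggle it via x ^ (1 << 6) = x ^ 64
→ 000111110 = 62

62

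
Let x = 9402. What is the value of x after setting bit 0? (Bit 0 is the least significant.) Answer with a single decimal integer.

x = 010010010111010
bit 0 is currently 0; set it via x | (1 << 0) = x | 1
→ 010010010111011 = 9403

9403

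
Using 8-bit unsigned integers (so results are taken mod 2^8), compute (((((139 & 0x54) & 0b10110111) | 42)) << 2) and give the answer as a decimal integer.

168

139 = 10001011
0x54 = 01010100
→ & → 00000000 = 0
0b10110111 = 10110111
→ & → 00000000 = 0
42 = 00101010
→ | → 00101010 = 42
→ << 2 (mod 2^8) → 10101000 = 168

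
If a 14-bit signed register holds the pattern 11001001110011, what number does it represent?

-3469

pattern = 11001001110011 (MSB is 1 ⇒ negative)
Invert: 00110110001100, add 1 → 00110110001101 = 3469, so the value is -3469.
(Equivalently: 12915 - 2^14 = 12915 - 16384 = -3469.)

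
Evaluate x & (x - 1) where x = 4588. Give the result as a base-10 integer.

4584

x = 1000111101100 = 4588
x - 1 = 1000111101011
AND   = 1000111101000 = 4584
(x & (x - 1) clears the lowest set bit of x.)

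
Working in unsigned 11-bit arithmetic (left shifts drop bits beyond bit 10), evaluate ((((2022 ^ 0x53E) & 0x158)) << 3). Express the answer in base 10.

704

2022 = 11111100110
0x53E = 10100111110
→ ^ → 01011011000 = 728
0x158 = 00101011000
→ & → 00001011000 = 88
→ << 3 (mod 2^11) → 01011000000 = 704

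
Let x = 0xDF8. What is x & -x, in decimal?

8

x = 110111111000 = 3576
-x (two's complement) = …001000001000
AND   = 000000001000 = 8
(x & -x isolates the lowest set bit of x.)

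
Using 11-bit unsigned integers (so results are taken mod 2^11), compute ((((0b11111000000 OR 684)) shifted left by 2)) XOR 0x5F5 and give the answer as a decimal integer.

581

0b11111000000 = 11111000000
684 = 01010101100
→ OR → 11111101100 = 2028
→ shifted left by 2 (mod 2^11) → 11110110000 = 1968
0x5F5 = 10111110101
→ XOR → 01001000101 = 581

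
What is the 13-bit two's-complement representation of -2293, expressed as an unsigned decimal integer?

5899

2293 in 13 bits: 0100011110101
Invert: 1011100001010
Add 1:  1011100001011 = 5899
(Check: 2^13 - 2293 = 8192 - 2293 = 5899.)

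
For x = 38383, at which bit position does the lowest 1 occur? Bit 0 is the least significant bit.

0

38383 = 1001010111101111
Trailing zeros: 0, so the lowest set bit is bit 0 (value 1).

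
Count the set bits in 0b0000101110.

n = 101110
Count the 1s: 1 + 1 + 1 + 1 = 4

4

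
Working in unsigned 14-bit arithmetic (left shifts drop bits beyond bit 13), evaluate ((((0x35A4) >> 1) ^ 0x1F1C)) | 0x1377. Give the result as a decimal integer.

6143

0x35A4 = 11010110100100
→ >> 1 → 01101011010010 = 6866
0x1F1C = 01111100011100
→ ^ → 00010111001110 = 1486
0x1377 = 01001101110111
→ | → 01011111111111 = 6143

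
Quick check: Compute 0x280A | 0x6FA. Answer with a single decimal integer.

12026

0x280A = 10100000001010
0x6FA = 00011011111010
 OR → 10111011111010 = 12026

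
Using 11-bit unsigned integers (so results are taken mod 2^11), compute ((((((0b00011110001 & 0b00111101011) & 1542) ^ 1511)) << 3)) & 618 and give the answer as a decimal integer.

0b00011110001 = 00011110001
0b00111101011 = 00111101011
→ & → 00011100001 = 225
1542 = 11000000110
→ & → 00000000000 = 0
1511 = 10111100111
→ ^ → 10111100111 = 1511
→ << 3 (mod 2^11) → 11100111000 = 1848
618 = 01001101010
→ & → 01000101000 = 552

552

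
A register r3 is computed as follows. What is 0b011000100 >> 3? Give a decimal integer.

24

x = 11000100
shift right by 3 → 00011000 = 24
(equivalently, floor(196 / 8))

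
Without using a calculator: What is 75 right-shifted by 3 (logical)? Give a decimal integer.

75 = 1001011
shift right by 3 → 0001001 = 9
(equivalently, floor(75 / 8))

9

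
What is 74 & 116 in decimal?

74 = 1001010
116 = 1110100
AND → 1000000 = 64

64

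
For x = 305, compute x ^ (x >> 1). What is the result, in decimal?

425

x = 100110001 = 305
x>>1 = 010011000
XOR  = 110101001 = 425
(x ^ (x >> 1) gives the standard binary-reflected Gray code of x.)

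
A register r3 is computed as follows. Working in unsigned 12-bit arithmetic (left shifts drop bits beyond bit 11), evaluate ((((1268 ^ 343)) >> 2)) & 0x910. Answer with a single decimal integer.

256

1268 = 010011110100
343 = 000101010111
→ ^ → 010110100011 = 1443
→ >> 2 → 000101101000 = 360
0x910 = 100100010000
→ & → 000100000000 = 256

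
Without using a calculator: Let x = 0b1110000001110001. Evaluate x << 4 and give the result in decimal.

x = 00001110000001110001
shift left by 4 → 11100000011100010000 = 919312
(equivalently, 57457 × 2^4 = 57457 × 16)

919312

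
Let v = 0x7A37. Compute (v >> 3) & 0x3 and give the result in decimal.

v = 111101000110111
Shift right by 3: 111101000110
Mask low 2 bits: 10 = 2

2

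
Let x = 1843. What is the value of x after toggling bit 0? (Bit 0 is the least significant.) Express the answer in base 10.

1842

x = 11100110011
bit 0 is currently 1; toggle it via x ^ (1 << 0) = x ^ 1
→ 11100110010 = 1842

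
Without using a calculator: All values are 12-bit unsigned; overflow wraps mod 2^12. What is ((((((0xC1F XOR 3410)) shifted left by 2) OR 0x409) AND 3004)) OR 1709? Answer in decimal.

0xC1F = 110000011111
3410 = 110101010010
→ XOR → 000101001101 = 333
→ shifted left by 2 (mod 2^12) → 010100110100 = 1332
0x409 = 010000001001
→ OR → 010100111101 = 1341
3004 = 101110111100
→ AND → 000100111100 = 316
1709 = 011010101101
→ OR → 011110111101 = 1981

1981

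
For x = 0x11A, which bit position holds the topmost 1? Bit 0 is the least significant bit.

8

0x11A = 100011010
The topmost 1 is at position 8 (since 2^8 = 256 ≤ 282 < 512).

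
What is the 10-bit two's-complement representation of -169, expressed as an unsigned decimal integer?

855

169 in 10 bits: 0010101001
Invert: 1101010110
Add 1:  1101010111 = 855
(Check: 2^10 - 169 = 1024 - 169 = 855.)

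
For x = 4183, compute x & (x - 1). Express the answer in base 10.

4182

x = 1000001010111 = 4183
x - 1 = 1000001010110
AND   = 1000001010110 = 4182
(x & (x - 1) clears the lowest set bit of x.)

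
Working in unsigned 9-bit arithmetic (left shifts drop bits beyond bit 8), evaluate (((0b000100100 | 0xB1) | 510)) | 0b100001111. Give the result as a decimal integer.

511

0b000100100 = 000100100
0xB1 = 010110001
→ | → 010110101 = 181
510 = 111111110
→ | → 111111111 = 511
0b100001111 = 100001111
→ | → 111111111 = 511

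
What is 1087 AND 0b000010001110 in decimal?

14

1087 = 10000111111
b = 00010001110
AND → 00000001110 = 14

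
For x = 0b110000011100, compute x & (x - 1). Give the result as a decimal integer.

x = 110000011100 = 3100
x - 1 = 110000011011
AND   = 110000011000 = 3096
(x & (x - 1) clears the lowest set bit of x.)

3096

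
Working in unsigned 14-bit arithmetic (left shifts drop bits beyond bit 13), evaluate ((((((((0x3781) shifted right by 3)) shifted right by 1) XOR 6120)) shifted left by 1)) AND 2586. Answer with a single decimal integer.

0x3781 = 11011110000001
→ shifted right by 3 → 00011011110000 = 1776
→ shifted right by 1 → 00001101111000 = 888
6120 = 01011111101000
→ XOR → 01010010010000 = 5264
→ shifted left by 1 (mod 2^14) → 10100100100000 = 10528
2586 = 00101000011010
→ AND → 00100000000000 = 2048

2048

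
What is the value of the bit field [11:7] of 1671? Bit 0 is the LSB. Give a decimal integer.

v = 0011010000111
Shift right by 7: 001101
Mask low 5 bits: 01101 = 13

13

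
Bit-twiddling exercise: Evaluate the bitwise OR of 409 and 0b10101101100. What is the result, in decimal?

1533

409 = 00110011001
b = 10101101100
 OR → 10111111101 = 1533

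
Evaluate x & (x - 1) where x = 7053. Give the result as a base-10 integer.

7052

x = 1101110001101 = 7053
x - 1 = 1101110001100
AND   = 1101110001100 = 7052
(x & (x - 1) clears the lowest set bit of x.)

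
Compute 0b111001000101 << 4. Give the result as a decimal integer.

x = 0000111001000101
shift left by 4 → 1110010001010000 = 58448
(equivalently, 3653 × 2^4 = 3653 × 16)

58448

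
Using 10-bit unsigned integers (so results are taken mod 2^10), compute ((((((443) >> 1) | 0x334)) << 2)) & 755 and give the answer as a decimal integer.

752

443 = 0110111011
→ >> 1 → 0011011101 = 221
0x334 = 1100110100
→ | → 1111111101 = 1021
→ << 2 (mod 2^10) → 1111110100 = 1012
755 = 1011110011
→ & → 1011110000 = 752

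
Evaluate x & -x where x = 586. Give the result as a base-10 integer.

x = 1001001010 = 586
-x (two's complement) = …0110110110
AND   = 0000000010 = 2
(x & -x isolates the lowest set bit of x.)

2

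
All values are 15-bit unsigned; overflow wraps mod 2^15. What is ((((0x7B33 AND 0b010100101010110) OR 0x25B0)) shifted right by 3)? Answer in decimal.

0x7B33 = 111101100110011
0b010100101010110 = 010100101010110
→ AND → 010100100010010 = 10514
0x25B0 = 010010110110000
→ OR → 010110110110010 = 11698
→ shifted right by 3 → 000010110110110 = 1462

1462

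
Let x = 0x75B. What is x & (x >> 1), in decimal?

x = 11101011011 = 1883
x>>1 = 01110101101
AND  = 01100001001 = 777
(x & (x >> 1) has a 1 wherever x has two consecutive 1 bits.)

777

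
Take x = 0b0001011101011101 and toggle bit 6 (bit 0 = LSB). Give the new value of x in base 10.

x = 0001011101011101
bit 6 is currently 1; toggle it via x ^ (1 << 6) = x ^ 64
→ 0001011100011101 = 5917

5917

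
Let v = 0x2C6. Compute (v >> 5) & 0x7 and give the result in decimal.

v = 1011000110
Shift right by 5: 10110
Mask low 3 bits: 110 = 6

6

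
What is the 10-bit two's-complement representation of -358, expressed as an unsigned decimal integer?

666

358 in 10 bits: 0101100110
Invert: 1010011001
Add 1:  1010011010 = 666
(Check: 2^10 - 358 = 1024 - 358 = 666.)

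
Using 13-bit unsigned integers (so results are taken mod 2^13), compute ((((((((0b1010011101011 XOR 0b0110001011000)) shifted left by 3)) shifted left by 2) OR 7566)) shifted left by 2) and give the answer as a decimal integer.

8120

0b1010011101011 = 1010011101011
0b0110001011000 = 0110001011000
→ XOR → 1100010110011 = 6323
→ shifted left by 3 (mod 2^13) → 0010110011000 = 1432
→ shifted left by 2 (mod 2^13) → 1011001100000 = 5728
7566 = 1110110001110
→ OR → 1111111101110 = 8174
→ shifted left by 2 (mod 2^13) → 1111110111000 = 8120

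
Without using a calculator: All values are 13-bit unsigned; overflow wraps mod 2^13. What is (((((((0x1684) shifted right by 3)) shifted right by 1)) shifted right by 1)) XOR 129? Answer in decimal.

0x1684 = 1011010000100
→ shifted right by 3 → 0001011010000 = 720
→ shifted right by 1 → 0000101101000 = 360
→ shifted right by 1 → 0000010110100 = 180
129 = 0000010000001
→ XOR → 0000000110101 = 53

53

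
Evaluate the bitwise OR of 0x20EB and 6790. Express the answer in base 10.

15087

0x20EB = 10000011101011
6790 = 01101010000110
 OR → 11101011101111 = 15087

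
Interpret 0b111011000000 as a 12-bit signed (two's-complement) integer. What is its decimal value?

pattern = 111011000000 (MSB is 1 ⇒ negative)
Invert: 000100111111, add 1 → 000101000000 = 320, so the value is -320.
(Equivalently: 3776 - 2^12 = 3776 - 4096 = -320.)

-320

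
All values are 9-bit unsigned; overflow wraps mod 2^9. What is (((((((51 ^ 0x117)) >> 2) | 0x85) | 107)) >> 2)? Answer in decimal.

51 = 000110011
0x117 = 100010111
→ ^ → 100100100 = 292
→ >> 2 → 001001001 = 73
0x85 = 010000101
→ | → 011001101 = 205
107 = 001101011
→ | → 011101111 = 239
→ >> 2 → 000111011 = 59

59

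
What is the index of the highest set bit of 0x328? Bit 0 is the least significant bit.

0x328 = 1100101000
The topmost 1 is at position 9 (since 2^9 = 512 ≤ 808 < 1024).

9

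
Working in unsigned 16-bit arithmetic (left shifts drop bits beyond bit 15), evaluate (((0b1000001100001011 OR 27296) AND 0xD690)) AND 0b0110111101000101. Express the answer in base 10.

16896

0b1000001100001011 = 1000001100001011
27296 = 0110101010100000
→ OR → 1110101110101011 = 60331
0xD690 = 1101011010010000
→ AND → 1100001010000000 = 49792
0b0110111101000101 = 0110111101000101
→ AND → 0100001000000000 = 16896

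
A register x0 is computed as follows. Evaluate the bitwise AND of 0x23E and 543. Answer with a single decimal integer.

542

0x23E = 1000111110
543 = 1000011111
AND → 1000011110 = 542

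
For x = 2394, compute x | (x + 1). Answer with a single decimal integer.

x = 100101011010 = 2394
x + 1 = 100101011011
OR    = 100101011011 = 2395
(x | (x + 1) sets the lowest cleared bit.)

2395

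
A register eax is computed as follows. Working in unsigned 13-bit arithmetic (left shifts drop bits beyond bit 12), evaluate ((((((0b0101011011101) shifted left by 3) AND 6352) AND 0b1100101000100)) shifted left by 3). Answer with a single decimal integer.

0b0101011011101 = 0101011011101
→ shifted left by 3 (mod 2^13) → 1011011101000 = 5864
6352 = 1100011010000
→ AND → 1000011000000 = 4288
0b1100101000100 = 1100101000100
→ AND → 1000001000000 = 4160
→ shifted left by 3 (mod 2^13) → 0001000000000 = 512

512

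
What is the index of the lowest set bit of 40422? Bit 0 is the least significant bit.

40422 = 1001110111100110
Trailing zeros: 1, so the lowest set bit is bit 1 (value 2).

1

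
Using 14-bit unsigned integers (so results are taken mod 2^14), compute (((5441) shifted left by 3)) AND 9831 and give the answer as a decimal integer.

5441 = 01010101000001
→ shifted left by 3 (mod 2^14) → 10101000001000 = 10760
9831 = 10011001100111
→ AND → 10001000000000 = 8704

8704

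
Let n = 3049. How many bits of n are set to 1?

8

3049 = 101111101001
Count the 1s: 1 + 1 + 1 + 1 + 1 + 1 + 1 + 1 = 8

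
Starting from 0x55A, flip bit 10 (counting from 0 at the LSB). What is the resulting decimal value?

346

x = 010101011010
bit 10 is currently 1; toggle it via x ^ (1 << 10) = x ^ 1024
→ 000101011010 = 346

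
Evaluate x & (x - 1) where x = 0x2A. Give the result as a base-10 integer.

40

x = 101010 = 42
x - 1 = 101001
AND   = 101000 = 40
(x & (x - 1) clears the lowest set bit of x.)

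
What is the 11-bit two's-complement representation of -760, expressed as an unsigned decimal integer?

1288

760 in 11 bits: 01011111000
Invert: 10100000111
Add 1:  10100001000 = 1288
(Check: 2^11 - 760 = 2048 - 760 = 1288.)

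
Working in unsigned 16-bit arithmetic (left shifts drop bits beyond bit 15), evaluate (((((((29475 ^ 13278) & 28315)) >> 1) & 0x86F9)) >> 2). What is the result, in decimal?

18

29475 = 0111001100100011
13278 = 0011001111011110
→ ^ → 0100000011111101 = 16637
28315 = 0110111010011011
→ & → 0100000010011001 = 16537
→ >> 1 → 0010000001001100 = 8268
0x86F9 = 1000011011111001
→ & → 0000000001001000 = 72
→ >> 2 → 0000000000010010 = 18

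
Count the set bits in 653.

653 = 1010001101
Count the 1s: 1 + 1 + 1 + 1 + 1 = 5

5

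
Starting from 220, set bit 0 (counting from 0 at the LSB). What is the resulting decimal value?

221

x = 011011100
bit 0 is currently 0; set it via x | (1 << 0) = x | 1
→ 011011101 = 221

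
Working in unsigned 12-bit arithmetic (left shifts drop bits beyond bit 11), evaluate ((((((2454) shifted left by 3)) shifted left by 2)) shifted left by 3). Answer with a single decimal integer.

2454 = 100110010110
→ shifted left by 3 (mod 2^12) → 110010110000 = 3248
→ shifted left by 2 (mod 2^12) → 001011000000 = 704
→ shifted left by 3 (mod 2^12) → 011000000000 = 1536

1536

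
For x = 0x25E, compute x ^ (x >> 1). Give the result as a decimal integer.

x = 1001011110 = 606
x>>1 = 0100101111
XOR  = 1101110001 = 881
(x ^ (x >> 1) gives the standard binary-reflected Gray code of x.)

881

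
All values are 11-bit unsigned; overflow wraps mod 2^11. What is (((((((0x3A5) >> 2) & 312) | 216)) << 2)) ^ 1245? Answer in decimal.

1853

0x3A5 = 01110100101
→ >> 2 → 00011101001 = 233
312 = 00100111000
→ & → 00000101000 = 40
216 = 00011011000
→ | → 00011111000 = 248
→ << 2 (mod 2^11) → 01111100000 = 992
1245 = 10011011101
→ ^ → 11100111101 = 1853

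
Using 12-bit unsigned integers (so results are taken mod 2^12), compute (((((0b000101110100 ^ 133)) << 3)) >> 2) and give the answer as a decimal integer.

994

0b000101110100 = 000101110100
133 = 000010000101
→ ^ → 000111110001 = 497
→ << 3 (mod 2^12) → 111110001000 = 3976
→ >> 2 → 001111100010 = 994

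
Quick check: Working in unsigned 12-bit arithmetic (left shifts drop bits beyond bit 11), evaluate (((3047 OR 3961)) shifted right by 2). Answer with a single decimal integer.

3047 = 101111100111
3961 = 111101111001
→ OR → 111111111111 = 4095
→ shifted right by 2 → 001111111111 = 1023

1023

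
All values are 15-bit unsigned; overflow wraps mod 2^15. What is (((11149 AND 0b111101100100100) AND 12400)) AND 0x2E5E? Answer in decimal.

8192

11149 = 010101110001101
0b111101100100100 = 111101100100100
→ AND → 010101100000100 = 11012
12400 = 011000001110000
→ AND → 010000000000000 = 8192
0x2E5E = 010111001011110
→ AND → 010000000000000 = 8192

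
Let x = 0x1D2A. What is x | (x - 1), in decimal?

7467

x = 1110100101010 = 7466
x - 1 = 1110100101001
OR    = 1110100101011 = 7467
(x | (x - 1) sets all bits below the lowest set bit.)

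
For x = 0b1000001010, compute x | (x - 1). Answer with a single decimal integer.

x = 1000001010 = 522
x - 1 = 1000001001
OR    = 1000001011 = 523
(x | (x - 1) sets all bits below the lowest set bit.)

523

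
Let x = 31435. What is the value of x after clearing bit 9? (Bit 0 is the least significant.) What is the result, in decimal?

x = 111101011001011
bit 9 is currently 1; clear it via x & ~(1 << 9) = x & ~512
→ 111100011001011 = 30923

30923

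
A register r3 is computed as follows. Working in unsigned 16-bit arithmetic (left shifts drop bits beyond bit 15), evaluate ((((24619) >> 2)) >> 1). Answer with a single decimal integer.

24619 = 0110000000101011
→ >> 2 → 0001100000001010 = 6154
→ >> 1 → 0000110000000101 = 3077

3077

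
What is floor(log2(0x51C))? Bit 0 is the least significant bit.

0x51C = 10100011100
The topmost 1 is at position 10 (since 2^10 = 1024 ≤ 1308 < 2048).

10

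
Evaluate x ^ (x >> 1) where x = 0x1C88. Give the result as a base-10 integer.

x = 1110010001000 = 7304
x>>1 = 0111001000100
XOR  = 1001011001100 = 4812
(x ^ (x >> 1) gives the standard binary-reflected Gray code of x.)

4812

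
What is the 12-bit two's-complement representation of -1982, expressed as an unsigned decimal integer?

2114

1982 in 12 bits: 011110111110
Invert: 100001000001
Add 1:  100001000010 = 2114
(Check: 2^12 - 1982 = 4096 - 1982 = 2114.)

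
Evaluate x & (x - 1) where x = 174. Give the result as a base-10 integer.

172

x = 10101110 = 174
x - 1 = 10101101
AND   = 10101100 = 172
(x & (x - 1) clears the lowest set bit of x.)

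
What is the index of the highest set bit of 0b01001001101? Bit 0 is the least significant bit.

9

0b01001001101 = 1001001101
The topmost 1 is at position 9 (since 2^9 = 512 ≤ 589 < 1024).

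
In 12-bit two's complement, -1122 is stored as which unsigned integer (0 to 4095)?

1122 in 12 bits: 010001100010
Invert: 101110011101
Add 1:  101110011110 = 2974
(Check: 2^12 - 1122 = 4096 - 1122 = 2974.)

2974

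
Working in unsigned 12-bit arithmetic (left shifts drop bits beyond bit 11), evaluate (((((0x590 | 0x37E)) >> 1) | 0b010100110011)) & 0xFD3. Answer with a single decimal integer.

2003

0x590 = 010110010000
0x37E = 001101111110
→ | → 011111111110 = 2046
→ >> 1 → 001111111111 = 1023
0b010100110011 = 010100110011
→ | → 011111111111 = 2047
0xFD3 = 111111010011
→ & → 011111010011 = 2003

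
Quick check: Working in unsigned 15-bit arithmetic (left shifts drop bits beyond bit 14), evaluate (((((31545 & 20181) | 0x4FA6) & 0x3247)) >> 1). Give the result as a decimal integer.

31545 = 111101100111001
20181 = 100111011010101
→ & → 100101000010001 = 18961
0x4FA6 = 100111110100110
→ | → 100111110110111 = 20407
0x3247 = 011001001000111
→ & → 000001000000111 = 519
→ >> 1 → 000000100000011 = 259

259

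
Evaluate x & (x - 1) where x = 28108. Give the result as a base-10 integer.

28104

x = 110110111001100 = 28108
x - 1 = 110110111001011
AND   = 110110111001000 = 28104
(x & (x - 1) clears the lowest set bit of x.)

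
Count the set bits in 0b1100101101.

n = 1100101101
Count the 1s: 1 + 1 + 1 + 1 + 1 + 1 = 6

6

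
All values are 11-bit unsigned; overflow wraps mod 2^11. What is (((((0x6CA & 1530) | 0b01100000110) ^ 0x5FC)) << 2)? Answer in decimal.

0x6CA = 11011001010
1530 = 10111111010
→ & → 10011001010 = 1226
0b01100000110 = 01100000110
→ | → 11111001110 = 1998
0x5FC = 10111111100
→ ^ → 01000110010 = 562
→ << 2 (mod 2^11) → 00011001000 = 200

200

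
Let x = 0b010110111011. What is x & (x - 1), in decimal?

x = 10110111011 = 1467
x - 1 = 10110111010
AND   = 10110111010 = 1466
(x & (x - 1) clears the lowest set bit of x.)

1466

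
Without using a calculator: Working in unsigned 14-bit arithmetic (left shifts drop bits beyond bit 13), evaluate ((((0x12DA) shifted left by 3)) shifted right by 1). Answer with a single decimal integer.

0x12DA = 01001011011010
→ shifted left by 3 (mod 2^14) → 01011011010000 = 5840
→ shifted right by 1 → 00101101101000 = 2920

2920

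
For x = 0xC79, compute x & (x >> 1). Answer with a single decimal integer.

x = 110001111001 = 3193
x>>1 = 011000111100
AND  = 010000111000 = 1080
(x & (x >> 1) has a 1 wherever x has two consecutive 1 bits.)

1080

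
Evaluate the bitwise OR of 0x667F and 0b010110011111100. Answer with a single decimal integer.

0x667F = 110011001111111
b = 010110011111100
 OR → 110111011111111 = 28415

28415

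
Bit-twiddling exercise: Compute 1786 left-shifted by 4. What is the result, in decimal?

28576

1786 = 000011011111010
shift left by 4 → 110111110100000 = 28576
(equivalently, 1786 × 2^4 = 1786 × 16)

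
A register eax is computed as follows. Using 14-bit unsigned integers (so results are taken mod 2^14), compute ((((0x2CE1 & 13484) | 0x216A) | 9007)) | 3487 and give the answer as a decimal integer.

0x2CE1 = 10110011100001
13484 = 11010010101100
→ & → 10010010100000 = 9376
0x216A = 10000101101010
→ | → 10010111101010 = 9706
9007 = 10001100101111
→ | → 10011111101111 = 10223
3487 = 00110110011111
→ | → 10111111111111 = 12287

12287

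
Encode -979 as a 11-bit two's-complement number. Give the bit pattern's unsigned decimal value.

1069

979 in 11 bits: 01111010011
Invert: 10000101100
Add 1:  10000101101 = 1069
(Check: 2^11 - 979 = 2048 - 979 = 1069.)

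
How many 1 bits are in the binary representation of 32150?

32150 = 111110110010110
Count the 1s: 1 + 1 + 1 + 1 + 1 + 1 + 1 + 1 + 1 + 1 = 10

10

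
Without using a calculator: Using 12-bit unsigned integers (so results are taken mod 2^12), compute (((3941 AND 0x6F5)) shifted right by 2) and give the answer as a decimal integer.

409

3941 = 111101100101
0x6F5 = 011011110101
→ AND → 011001100101 = 1637
→ shifted right by 2 → 000110011001 = 409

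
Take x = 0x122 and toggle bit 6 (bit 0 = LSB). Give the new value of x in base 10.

354

x = 100100010
bit 6 is currently 0; toggle it via x ^ (1 << 6) = x ^ 64
→ 101100010 = 354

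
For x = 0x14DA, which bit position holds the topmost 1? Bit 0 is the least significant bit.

0x14DA = 1010011011010
The topmost 1 is at position 12 (since 2^12 = 4096 ≤ 5338 < 8192).

12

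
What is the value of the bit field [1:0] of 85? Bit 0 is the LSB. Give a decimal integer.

1

v = 001010101
Shift right by 0: 001010101
Mask low 2 bits: 01 = 1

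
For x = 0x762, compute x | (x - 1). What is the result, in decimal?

1891

x = 11101100010 = 1890
x - 1 = 11101100001
OR    = 11101100011 = 1891
(x | (x - 1) sets all bits below the lowest set bit.)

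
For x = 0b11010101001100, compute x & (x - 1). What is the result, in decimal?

13640

x = 11010101001100 = 13644
x - 1 = 11010101001011
AND   = 11010101001000 = 13640
(x & (x - 1) clears the lowest set bit of x.)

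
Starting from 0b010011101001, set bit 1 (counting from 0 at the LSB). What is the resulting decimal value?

x = 010011101001
bit 1 is currently 0; set it via x | (1 << 1) = x | 2
→ 010011101011 = 1259

1259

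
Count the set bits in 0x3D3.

7

0x3D3 = 1111010011
Count the 1s: 1 + 1 + 1 + 1 + 1 + 1 + 1 = 7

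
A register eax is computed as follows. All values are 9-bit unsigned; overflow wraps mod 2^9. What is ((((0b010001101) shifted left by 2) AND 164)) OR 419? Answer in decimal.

0b010001101 = 010001101
→ shifted left by 2 (mod 2^9) → 000110100 = 52
164 = 010100100
→ AND → 000100100 = 36
419 = 110100011
→ OR → 110100111 = 423

423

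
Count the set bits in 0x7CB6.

10

0x7CB6 = 111110010110110
Count the 1s: 1 + 1 + 1 + 1 + 1 + 1 + 1 + 1 + 1 + 1 = 10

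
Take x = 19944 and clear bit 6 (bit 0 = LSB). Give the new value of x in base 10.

19880

x = 100110111101000
bit 6 is currently 1; clear it via x & ~(1 << 6) = x & ~64
→ 100110110101000 = 19880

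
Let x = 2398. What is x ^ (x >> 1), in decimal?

3569

x = 100101011110 = 2398
x>>1 = 010010101111
XOR  = 110111110001 = 3569
(x ^ (x >> 1) gives the standard binary-reflected Gray code of x.)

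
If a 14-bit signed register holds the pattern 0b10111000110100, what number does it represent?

-4556

pattern = 10111000110100 (MSB is 1 ⇒ negative)
Invert: 01000111001011, add 1 → 01000111001100 = 4556, so the value is -4556.
(Equivalently: 11828 - 2^14 = 11828 - 16384 = -4556.)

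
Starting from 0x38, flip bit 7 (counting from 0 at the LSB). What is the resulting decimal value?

x = 00111000
bit 7 is currently 0; toggle it via x ^ (1 << 7) = x ^ 128
→ 10111000 = 184

184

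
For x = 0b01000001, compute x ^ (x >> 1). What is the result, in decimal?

97

x = 1000001 = 65
x>>1 = 0100000
XOR  = 1100001 = 97
(x ^ (x >> 1) gives the standard binary-reflected Gray code of x.)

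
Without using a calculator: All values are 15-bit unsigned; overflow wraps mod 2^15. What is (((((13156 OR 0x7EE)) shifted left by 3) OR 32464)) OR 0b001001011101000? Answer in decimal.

32760

13156 = 011001101100100
0x7EE = 000011111101110
→ OR → 011011111101110 = 14318
→ shifted left by 3 (mod 2^15) → 011111101110000 = 16240
32464 = 111111011010000
→ OR → 111111111110000 = 32752
0b001001011101000 = 001001011101000
→ OR → 111111111111000 = 32760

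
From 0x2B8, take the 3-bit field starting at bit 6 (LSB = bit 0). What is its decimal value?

v = 1010111000
Shift right by 6: 1010
Mask low 3 bits: 010 = 2

2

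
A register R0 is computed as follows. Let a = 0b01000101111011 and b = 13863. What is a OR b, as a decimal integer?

a = 01000101111011
13863 = 11011000100111
 OR → 11011101111111 = 14207

14207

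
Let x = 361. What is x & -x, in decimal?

1

x = 101101001 = 361
-x (two's complement) = …010010111
AND   = 000000001 = 1
(x & -x isolates the lowest set bit of x.)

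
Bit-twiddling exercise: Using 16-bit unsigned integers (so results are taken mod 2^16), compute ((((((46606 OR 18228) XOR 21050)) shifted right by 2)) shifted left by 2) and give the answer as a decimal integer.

42244

46606 = 1011011000001110
18228 = 0100011100110100
→ OR → 1111011100111110 = 63294
21050 = 0101001000111010
→ XOR → 1010010100000100 = 42244
→ shifted right by 2 → 0010100101000001 = 10561
→ shifted left by 2 (mod 2^16) → 1010010100000100 = 42244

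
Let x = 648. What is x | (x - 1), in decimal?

x = 1010001000 = 648
x - 1 = 1010000111
OR    = 1010001111 = 655
(x | (x - 1) sets all bits below the lowest set bit.)

655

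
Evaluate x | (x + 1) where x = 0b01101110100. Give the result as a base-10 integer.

x = 1101110100 = 884
x + 1 = 1101110101
OR    = 1101110101 = 885
(x | (x + 1) sets the lowest cleared bit.)

885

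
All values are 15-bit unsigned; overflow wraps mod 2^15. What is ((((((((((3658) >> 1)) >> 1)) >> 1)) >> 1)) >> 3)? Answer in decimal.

28

3658 = 000111001001010
→ >> 1 → 000011100100101 = 1829
→ >> 1 → 000001110010010 = 914
→ >> 1 → 000000111001001 = 457
→ >> 1 → 000000011100100 = 228
→ >> 3 → 000000000011100 = 28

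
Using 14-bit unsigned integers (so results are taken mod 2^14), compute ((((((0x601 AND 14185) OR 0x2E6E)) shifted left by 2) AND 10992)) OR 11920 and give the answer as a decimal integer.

0x601 = 00011000000001
14185 = 11011101101001
→ AND → 00011000000001 = 1537
0x2E6E = 10111001101110
→ OR → 10111001101111 = 11887
→ shifted left by 2 (mod 2^14) → 11100110111100 = 14780
10992 = 10101011110000
→ AND → 10100010110000 = 10416
11920 = 10111010010000
→ OR → 10111010110000 = 11952

11952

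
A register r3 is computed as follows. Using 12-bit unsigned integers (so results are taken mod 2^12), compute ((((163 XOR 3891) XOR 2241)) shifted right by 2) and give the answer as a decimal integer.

163 = 000010100011
3891 = 111100110011
→ XOR → 111110010000 = 3984
2241 = 100011000001
→ XOR → 011101010001 = 1873
→ shifted right by 2 → 000111010100 = 468

468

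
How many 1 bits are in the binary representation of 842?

842 = 1101001010
Count the 1s: 1 + 1 + 1 + 1 + 1 = 5

5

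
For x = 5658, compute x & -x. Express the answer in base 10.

2

x = 1011000011010 = 5658
-x (two's complement) = …0100111100110
AND   = 0000000000010 = 2
(x & -x isolates the lowest set bit of x.)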